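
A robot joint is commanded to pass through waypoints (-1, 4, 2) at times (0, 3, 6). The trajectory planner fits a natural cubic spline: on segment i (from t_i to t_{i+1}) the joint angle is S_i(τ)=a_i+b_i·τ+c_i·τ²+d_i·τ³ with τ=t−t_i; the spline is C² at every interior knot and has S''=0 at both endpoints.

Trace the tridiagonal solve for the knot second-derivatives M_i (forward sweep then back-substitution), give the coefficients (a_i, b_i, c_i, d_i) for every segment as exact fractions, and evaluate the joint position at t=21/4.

Δ: Δ0=5/3, Δ1=-2/3
row 1: diag=12, rhs=-14; c'=1/4, d'=-7/6
back: M1=-7/6
M: M0=0, M1=-7/6, M2=0
seg 0: a=-1, c=M0/2=0, d=(M1−M0)/(6·3)=-7/108, b=Δ0−h0·(2M0+M1)/6=9/4
seg 1: a=4, c=M1/2=-7/12, d=(M2−M1)/(6·3)=7/108, b=Δ1−h1·(2M1+M2)/6=1/2
t_q=21/4 → seg 1, τ=9/4; S=4+1/2·τ+-7/12·τ²+7/108·τ³=745/256

  seg 0: a=-1 b=9/4 c=0 d=-7/108
  seg 1: a=4 b=1/2 c=-7/12 d=7/108
S(21/4) = 745/256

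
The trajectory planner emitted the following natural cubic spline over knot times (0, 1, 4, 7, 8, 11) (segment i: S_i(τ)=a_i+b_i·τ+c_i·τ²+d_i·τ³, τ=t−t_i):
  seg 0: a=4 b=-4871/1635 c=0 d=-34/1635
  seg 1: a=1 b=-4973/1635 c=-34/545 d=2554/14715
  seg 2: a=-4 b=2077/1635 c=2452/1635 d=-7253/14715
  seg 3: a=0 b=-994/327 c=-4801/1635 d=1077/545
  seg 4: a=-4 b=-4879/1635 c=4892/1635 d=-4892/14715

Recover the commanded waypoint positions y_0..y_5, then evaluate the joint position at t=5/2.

y_0=4 y_1=1 y_2=-4 y_3=0 y_4=-4 y_5=5
S(5/2) = -1359/436

y_0 = S_0(0) = a_0 = 4
y_1 = S_1(0) = a_1 = 1
y_2 = S_2(0) = a_2 = -4
y_3 = S_3(0) = a_3 = 0
y_4 = S_4(0) = a_4 = -4
y_5 = S_4(3) = 5
t_q=5/2 is in segment 1 (τ=3/2); S_1(τ)=-1359/436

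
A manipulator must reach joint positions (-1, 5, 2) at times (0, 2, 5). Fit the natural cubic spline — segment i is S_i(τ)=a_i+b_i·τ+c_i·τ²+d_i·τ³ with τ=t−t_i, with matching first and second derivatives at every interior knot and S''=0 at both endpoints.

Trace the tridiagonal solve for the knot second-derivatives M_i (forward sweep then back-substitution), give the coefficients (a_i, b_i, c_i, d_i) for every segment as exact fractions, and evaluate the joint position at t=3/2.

  seg 0: a=-1 b=19/5 c=0 d=-1/5
  seg 1: a=5 b=7/5 c=-6/5 d=2/15
S(3/2) = 161/40

Δ: Δ0=3, Δ1=-1
row 1: diag=10, rhs=-24; c'=3/10, d'=-12/5
back: M1=-12/5
M: M0=0, M1=-12/5, M2=0
seg 0: a=-1, c=M0/2=0, d=(M1−M0)/(6·2)=-1/5, b=Δ0−h0·(2M0+M1)/6=19/5
seg 1: a=5, c=M1/2=-6/5, d=(M2−M1)/(6·3)=2/15, b=Δ1−h1·(2M1+M2)/6=7/5
t_q=3/2 → seg 0, τ=3/2; S=-1+19/5·τ+0·τ²+-1/5·τ³=161/40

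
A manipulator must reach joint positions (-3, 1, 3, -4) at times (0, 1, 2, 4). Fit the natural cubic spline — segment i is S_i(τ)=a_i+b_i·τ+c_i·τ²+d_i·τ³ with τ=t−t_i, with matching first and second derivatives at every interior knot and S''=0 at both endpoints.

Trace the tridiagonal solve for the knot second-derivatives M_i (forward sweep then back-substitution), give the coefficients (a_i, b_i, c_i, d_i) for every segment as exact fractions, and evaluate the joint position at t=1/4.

Δ: Δ0=4, Δ1=2, Δ2=-7/2
row 1: diag=4, rhs=-12; c'=1/4, d'=-3
row 2: denom=6−1·1/4=23/4; d'=(-33−1·-3)/(23/4)=-120/23
back: M2=-120/23
back: M1=-3−1/4·-120/23=-39/23
M: M0=0, M1=-39/23, M2=-120/23, M3=0
seg 0: a=-3, c=M0/2=0, d=(M1−M0)/(6·1)=-13/46, b=Δ0−h0·(2M0+M1)/6=197/46
seg 1: a=1, c=M1/2=-39/46, d=(M2−M1)/(6·1)=-27/46, b=Δ1−h1·(2M1+M2)/6=79/23
seg 2: a=3, c=M2/2=-60/23, d=(M3−M2)/(6·2)=10/23, b=Δ2−h2·(2M2+M3)/6=-1/46
t_q=1/4 → seg 0, τ=1/4; S=-3+197/46·τ+0·τ²+-13/46·τ³=-5693/2944

  seg 0: a=-3 b=197/46 c=0 d=-13/46
  seg 1: a=1 b=79/23 c=-39/46 d=-27/46
  seg 2: a=3 b=-1/46 c=-60/23 d=10/23
S(1/4) = -5693/2944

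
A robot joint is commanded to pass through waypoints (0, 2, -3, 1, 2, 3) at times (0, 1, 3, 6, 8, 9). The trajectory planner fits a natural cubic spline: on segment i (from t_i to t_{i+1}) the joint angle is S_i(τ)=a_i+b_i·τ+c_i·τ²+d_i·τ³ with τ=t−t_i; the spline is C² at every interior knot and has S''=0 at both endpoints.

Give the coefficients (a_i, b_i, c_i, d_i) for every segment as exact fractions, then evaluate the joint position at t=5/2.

  seg 0: a=0 b=1321/444 c=0 d=-433/444
  seg 1: a=2 b=11/222 c=-433/148 d=733/888
  seg 2: a=-3 b=-194/111 c=75/37 d=-1/3
  seg 3: a=1 b=157/111 c=-36/37 d=229/888
  seg 4: a=2 b=137/222 c=85/148 d=-85/444
S(5/2) = -4079/2368

Δ: Δ0=2, Δ1=-5/2, Δ2=4/3, Δ3=1/2, Δ4=1
row 1: diag=6, rhs=-27; c'=1/3, d'=-9/2
row 2: denom=10−2·1/3=28/3; d'=(23−2·-9/2)/(28/3)=24/7
row 3: denom=10−3·9/28=253/28; d'=(-5−3·24/7)/(253/28)=-428/253
row 4: denom=6−2·56/253=1406/253; d'=(3−2·-428/253)/(1406/253)=85/74
back: M4=85/74
back: M3=-428/253−56/253·85/74=-72/37
back: M2=24/7−9/28·-72/37=150/37
back: M1=-9/2−1/3·150/37=-433/74
M: M0=0, M1=-433/74, M2=150/37, M3=-72/37, M4=85/74, M5=0
seg 0: a=0, c=M0/2=0, d=(M1−M0)/(6·1)=-433/444, b=Δ0−h0·(2M0+M1)/6=1321/444
seg 1: a=2, c=M1/2=-433/148, d=(M2−M1)/(6·2)=733/888, b=Δ1−h1·(2M1+M2)/6=11/222
seg 2: a=-3, c=M2/2=75/37, d=(M3−M2)/(6·3)=-1/3, b=Δ2−h2·(2M2+M3)/6=-194/111
seg 3: a=1, c=M3/2=-36/37, d=(M4−M3)/(6·2)=229/888, b=Δ3−h3·(2M3+M4)/6=157/111
seg 4: a=2, c=M4/2=85/148, d=(M5−M4)/(6·1)=-85/444, b=Δ4−h4·(2M4+M5)/6=137/222
t_q=5/2 → seg 1, τ=3/2; S=2+11/222·τ+-433/148·τ²+733/888·τ³=-4079/2368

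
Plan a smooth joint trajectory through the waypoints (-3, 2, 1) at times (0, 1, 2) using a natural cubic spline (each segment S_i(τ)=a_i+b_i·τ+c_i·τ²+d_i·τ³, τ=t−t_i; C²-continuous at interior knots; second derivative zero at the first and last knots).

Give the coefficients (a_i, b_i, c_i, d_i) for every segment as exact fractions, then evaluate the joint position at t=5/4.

  seg 0: a=-3 b=13/2 c=0 d=-3/2
  seg 1: a=2 b=2 c=-9/2 d=3/2
S(5/4) = 287/128

Δ: Δ0=5, Δ1=-1
row 1: diag=4, rhs=-36; c'=1/4, d'=-9
back: M1=-9
M: M0=0, M1=-9, M2=0
seg 0: a=-3, c=M0/2=0, d=(M1−M0)/(6·1)=-3/2, b=Δ0−h0·(2M0+M1)/6=13/2
seg 1: a=2, c=M1/2=-9/2, d=(M2−M1)/(6·1)=3/2, b=Δ1−h1·(2M1+M2)/6=2
t_q=5/4 → seg 1, τ=1/4; S=2+2·τ+-9/2·τ²+3/2·τ³=287/128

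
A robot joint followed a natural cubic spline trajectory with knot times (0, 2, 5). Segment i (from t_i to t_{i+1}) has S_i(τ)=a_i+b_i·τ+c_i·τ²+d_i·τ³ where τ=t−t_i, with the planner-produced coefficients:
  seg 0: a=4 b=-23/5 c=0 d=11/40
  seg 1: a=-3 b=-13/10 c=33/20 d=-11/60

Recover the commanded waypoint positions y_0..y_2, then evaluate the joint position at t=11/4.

y_0 = S_0(0) = a_0 = 4
y_1 = S_1(0) = a_1 = -3
y_2 = S_1(3) = 3
t_q=11/4 is in segment 1 (τ=3/4); S_1(τ)=-3999/1280

y_0=4 y_1=-3 y_2=3
S(11/4) = -3999/1280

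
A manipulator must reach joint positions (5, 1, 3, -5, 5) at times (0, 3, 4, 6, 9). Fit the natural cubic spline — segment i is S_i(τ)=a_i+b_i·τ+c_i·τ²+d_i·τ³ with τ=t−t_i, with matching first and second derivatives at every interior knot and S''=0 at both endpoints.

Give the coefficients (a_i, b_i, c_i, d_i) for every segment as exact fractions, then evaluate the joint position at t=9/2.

  seg 0: a=5 b=-228/73 c=0 d=392/1971
  seg 1: a=1 b=164/73 c=392/219 d=-446/219
  seg 2: a=3 b=-62/219 c=-946/219 d=539/438
  seg 3: a=-5 b=-204/73 c=671/219 d=-671/1971
S(9/2) = 2257/1168

Δ: Δ0=-4/3, Δ1=2, Δ2=-4, Δ3=10/3
row 1: diag=8, rhs=20; c'=1/8, d'=5/2
row 2: denom=6−1·1/8=47/8; d'=(-36−1·5/2)/(47/8)=-308/47
row 3: denom=10−2·16/47=438/47; d'=(44−2·-308/47)/(438/47)=1342/219
back: M3=1342/219
back: M2=-308/47−16/47·1342/219=-1892/219
back: M1=5/2−1/8·-1892/219=784/219
M: M0=0, M1=784/219, M2=-1892/219, M3=1342/219, M4=0
seg 0: a=5, c=M0/2=0, d=(M1−M0)/(6·3)=392/1971, b=Δ0−h0·(2M0+M1)/6=-228/73
seg 1: a=1, c=M1/2=392/219, d=(M2−M1)/(6·1)=-446/219, b=Δ1−h1·(2M1+M2)/6=164/73
seg 2: a=3, c=M2/2=-946/219, d=(M3−M2)/(6·2)=539/438, b=Δ2−h2·(2M2+M3)/6=-62/219
seg 3: a=-5, c=M3/2=671/219, d=(M4−M3)/(6·3)=-671/1971, b=Δ3−h3·(2M3+M4)/6=-204/73
t_q=9/2 → seg 2, τ=1/2; S=3+-62/219·τ+-946/219·τ²+539/438·τ³=2257/1168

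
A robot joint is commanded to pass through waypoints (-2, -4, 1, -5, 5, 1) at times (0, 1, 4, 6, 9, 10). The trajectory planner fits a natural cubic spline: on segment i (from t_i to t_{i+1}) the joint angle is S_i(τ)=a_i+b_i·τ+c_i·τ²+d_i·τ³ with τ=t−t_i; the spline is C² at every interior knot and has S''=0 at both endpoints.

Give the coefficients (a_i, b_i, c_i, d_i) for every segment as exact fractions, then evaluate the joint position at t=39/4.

  seg 0: a=-2 b=-1226/435 c=0 d=356/435
  seg 1: a=-4 b=-158/435 c=356/145 d=-2321/3915
  seg 2: a=1 b=-713/435 c=-1253/435 d=11/10
  seg 3: a=-5 b=17/435 c=1618/435 d=-3421/3915
  seg 4: a=5 b=-538/435 c=-601/145 d=601/435
S(39/4) = 4313/1856

Δ: Δ0=-2, Δ1=5/3, Δ2=-3, Δ3=10/3, Δ4=-4
row 1: diag=8, rhs=22; c'=3/8, d'=11/4
row 2: denom=10−3·3/8=71/8; d'=(-28−3·11/4)/(71/8)=-290/71
row 3: denom=10−2·16/71=678/71; d'=(38−2·-290/71)/(678/71)=1639/339
row 4: denom=8−3·71/226=1595/226; d'=(-44−3·1639/339)/(1595/226)=-1202/145
back: M4=-1202/145
back: M3=1639/339−71/226·-1202/145=3236/435
back: M2=-290/71−16/71·3236/435=-2506/435
back: M1=11/4−3/8·-2506/435=712/145
M: M0=0, M1=712/145, M2=-2506/435, M3=3236/435, M4=-1202/145, M5=0
seg 0: a=-2, c=M0/2=0, d=(M1−M0)/(6·1)=356/435, b=Δ0−h0·(2M0+M1)/6=-1226/435
seg 1: a=-4, c=M1/2=356/145, d=(M2−M1)/(6·3)=-2321/3915, b=Δ1−h1·(2M1+M2)/6=-158/435
seg 2: a=1, c=M2/2=-1253/435, d=(M3−M2)/(6·2)=11/10, b=Δ2−h2·(2M2+M3)/6=-713/435
seg 3: a=-5, c=M3/2=1618/435, d=(M4−M3)/(6·3)=-3421/3915, b=Δ3−h3·(2M3+M4)/6=17/435
seg 4: a=5, c=M4/2=-601/145, d=(M5−M4)/(6·1)=601/435, b=Δ4−h4·(2M4+M5)/6=-538/435
t_q=39/4 → seg 4, τ=3/4; S=5+-538/435·τ+-601/145·τ²+601/435·τ³=4313/1856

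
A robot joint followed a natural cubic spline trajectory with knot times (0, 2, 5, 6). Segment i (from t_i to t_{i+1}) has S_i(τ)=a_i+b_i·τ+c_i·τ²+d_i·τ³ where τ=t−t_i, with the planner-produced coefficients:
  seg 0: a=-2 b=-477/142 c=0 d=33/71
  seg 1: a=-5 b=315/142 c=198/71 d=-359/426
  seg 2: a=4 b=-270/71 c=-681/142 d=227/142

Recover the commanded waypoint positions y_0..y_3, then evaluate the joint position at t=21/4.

y_0=-2 y_1=-5 y_2=4 y_3=-3
S(21/4) = 25215/9088

y_0 = S_0(0) = a_0 = -2
y_1 = S_1(0) = a_1 = -5
y_2 = S_2(0) = a_2 = 4
y_3 = S_2(1) = -3
t_q=21/4 is in segment 2 (τ=1/4); S_2(τ)=25215/9088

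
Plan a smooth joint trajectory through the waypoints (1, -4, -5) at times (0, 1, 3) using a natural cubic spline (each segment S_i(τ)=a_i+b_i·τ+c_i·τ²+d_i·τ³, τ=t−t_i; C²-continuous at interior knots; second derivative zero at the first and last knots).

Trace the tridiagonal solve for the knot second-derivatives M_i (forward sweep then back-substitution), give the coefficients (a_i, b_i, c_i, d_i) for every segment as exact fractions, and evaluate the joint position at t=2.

  seg 0: a=1 b=-23/4 c=0 d=3/4
  seg 1: a=-4 b=-7/2 c=9/4 d=-3/8
S(2) = -45/8

Δ: Δ0=-5, Δ1=-1/2
row 1: diag=6, rhs=27; c'=1/3, d'=9/2
back: M1=9/2
M: M0=0, M1=9/2, M2=0
seg 0: a=1, c=M0/2=0, d=(M1−M0)/(6·1)=3/4, b=Δ0−h0·(2M0+M1)/6=-23/4
seg 1: a=-4, c=M1/2=9/4, d=(M2−M1)/(6·2)=-3/8, b=Δ1−h1·(2M1+M2)/6=-7/2
t_q=2 → seg 1, τ=1; S=-4+-7/2·τ+9/4·τ²+-3/8·τ³=-45/8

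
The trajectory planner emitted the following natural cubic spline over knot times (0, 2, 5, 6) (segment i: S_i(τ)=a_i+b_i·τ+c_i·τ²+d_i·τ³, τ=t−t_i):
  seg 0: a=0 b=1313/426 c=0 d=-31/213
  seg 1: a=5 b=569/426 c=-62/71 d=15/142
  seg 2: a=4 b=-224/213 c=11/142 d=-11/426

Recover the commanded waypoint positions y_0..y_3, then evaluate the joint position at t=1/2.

y_0=0 y_1=5 y_2=4 y_3=3
S(1/2) = 865/568

y_0 = S_0(0) = a_0 = 0
y_1 = S_1(0) = a_1 = 5
y_2 = S_2(0) = a_2 = 4
y_3 = S_2(1) = 3
t_q=1/2 is in segment 0 (τ=1/2); S_0(τ)=865/568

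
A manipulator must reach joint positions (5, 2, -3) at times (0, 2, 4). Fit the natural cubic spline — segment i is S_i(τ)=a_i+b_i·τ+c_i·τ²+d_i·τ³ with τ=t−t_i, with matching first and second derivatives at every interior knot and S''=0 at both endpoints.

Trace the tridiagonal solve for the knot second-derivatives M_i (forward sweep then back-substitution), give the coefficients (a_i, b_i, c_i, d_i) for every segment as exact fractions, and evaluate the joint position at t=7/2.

Δ: Δ0=-3/2, Δ1=-5/2
row 1: diag=8, rhs=-6; c'=1/4, d'=-3/4
back: M1=-3/4
M: M0=0, M1=-3/4, M2=0
seg 0: a=5, c=M0/2=0, d=(M1−M0)/(6·2)=-1/16, b=Δ0−h0·(2M0+M1)/6=-5/4
seg 1: a=2, c=M1/2=-3/8, d=(M2−M1)/(6·2)=1/16, b=Δ1−h1·(2M1+M2)/6=-2
t_q=7/2 → seg 1, τ=3/2; S=2+-2·τ+-3/8·τ²+1/16·τ³=-209/128

  seg 0: a=5 b=-5/4 c=0 d=-1/16
  seg 1: a=2 b=-2 c=-3/8 d=1/16
S(7/2) = -209/128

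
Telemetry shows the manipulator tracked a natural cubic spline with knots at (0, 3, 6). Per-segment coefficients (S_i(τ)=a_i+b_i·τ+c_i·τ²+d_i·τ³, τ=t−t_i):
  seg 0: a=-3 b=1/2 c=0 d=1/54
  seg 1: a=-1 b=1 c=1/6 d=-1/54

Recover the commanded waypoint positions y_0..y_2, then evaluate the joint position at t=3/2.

y_0=-3 y_1=-1 y_2=3
S(3/2) = -35/16

y_0 = S_0(0) = a_0 = -3
y_1 = S_1(0) = a_1 = -1
y_2 = S_1(3) = 3
t_q=3/2 is in segment 0 (τ=3/2); S_0(τ)=-35/16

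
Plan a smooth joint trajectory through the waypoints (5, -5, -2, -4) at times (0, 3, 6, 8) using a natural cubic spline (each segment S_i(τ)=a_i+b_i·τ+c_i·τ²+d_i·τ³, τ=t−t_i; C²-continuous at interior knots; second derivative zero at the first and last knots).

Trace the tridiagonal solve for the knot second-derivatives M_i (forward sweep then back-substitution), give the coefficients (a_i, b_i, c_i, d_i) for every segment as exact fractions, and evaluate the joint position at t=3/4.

Δ: Δ0=-10/3, Δ1=1, Δ2=-1
row 1: diag=12, rhs=26; c'=1/4, d'=13/6
row 2: denom=10−3·1/4=37/4; d'=(-12−3·13/6)/(37/4)=-2
back: M2=-2
back: M1=13/6−1/4·-2=8/3
M: M0=0, M1=8/3, M2=-2, M3=0
seg 0: a=5, c=M0/2=0, d=(M1−M0)/(6·3)=4/27, b=Δ0−h0·(2M0+M1)/6=-14/3
seg 1: a=-5, c=M1/2=4/3, d=(M2−M1)/(6·3)=-7/27, b=Δ1−h1·(2M1+M2)/6=-2/3
seg 2: a=-2, c=M2/2=-1, d=(M3−M2)/(6·2)=1/6, b=Δ2−h2·(2M2+M3)/6=1/3
t_q=3/4 → seg 0, τ=3/4; S=5+-14/3·τ+0·τ²+4/27·τ³=25/16

  seg 0: a=5 b=-14/3 c=0 d=4/27
  seg 1: a=-5 b=-2/3 c=4/3 d=-7/27
  seg 2: a=-2 b=1/3 c=-1 d=1/6
S(3/4) = 25/16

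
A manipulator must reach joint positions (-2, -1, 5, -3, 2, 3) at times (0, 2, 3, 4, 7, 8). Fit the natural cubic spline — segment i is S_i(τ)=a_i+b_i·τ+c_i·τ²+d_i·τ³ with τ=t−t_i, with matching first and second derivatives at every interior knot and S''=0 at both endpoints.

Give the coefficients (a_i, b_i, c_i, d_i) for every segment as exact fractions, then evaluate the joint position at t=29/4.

Δ: Δ0=1/2, Δ1=6, Δ2=-8, Δ3=5/3, Δ4=1
row 1: diag=6, rhs=33; c'=1/6, d'=11/2
row 2: denom=4−1·1/6=23/6; d'=(-84−1·11/2)/(23/6)=-537/23
row 3: denom=8−1·6/23=178/23; d'=(58−1·-537/23)/(178/23)=1871/178
row 4: denom=8−3·69/178=1217/178; d'=(-4−3·1871/178)/(1217/178)=-6325/1217
back: M4=-6325/1217
back: M3=1871/178−69/178·-6325/1217=15244/1217
back: M2=-537/23−6/23·15244/1217=-32391/1217
back: M1=11/2−1/6·-32391/1217=12092/1217
M: M0=0, M1=12092/1217, M2=-32391/1217, M3=15244/1217, M4=-6325/1217, M5=0
seg 0: a=-2, c=M0/2=0, d=(M1−M0)/(6·2)=3023/3651, b=Δ0−h0·(2M0+M1)/6=-20533/7302
seg 1: a=-1, c=M1/2=6046/1217, d=(M2−M1)/(6·1)=-44483/7302, b=Δ1−h1·(2M1+M2)/6=52019/7302
seg 2: a=5, c=M2/2=-32391/2434, d=(M3−M2)/(6·1)=47635/7302, b=Δ2−h2·(2M2+M3)/6=-4439/3651
seg 3: a=-3, c=M3/2=7622/1217, d=(M4−M3)/(6·3)=-21569/21906, b=Δ3−h3·(2M3+M4)/6=-60319/7302
seg 4: a=2, c=M4/2=-6325/2434, d=(M5−M4)/(6·1)=6325/7302, b=Δ4−h4·(2M4+M5)/6=9976/3651
t_q=29/4 → seg 4, τ=1/4; S=2+9976/3651·τ+-6325/2434·τ²+6325/7302·τ³=394771/155776

  seg 0: a=-2 b=-20533/7302 c=0 d=3023/3651
  seg 1: a=-1 b=52019/7302 c=6046/1217 d=-44483/7302
  seg 2: a=5 b=-4439/3651 c=-32391/2434 d=47635/7302
  seg 3: a=-3 b=-60319/7302 c=7622/1217 d=-21569/21906
  seg 4: a=2 b=9976/3651 c=-6325/2434 d=6325/7302
S(29/4) = 394771/155776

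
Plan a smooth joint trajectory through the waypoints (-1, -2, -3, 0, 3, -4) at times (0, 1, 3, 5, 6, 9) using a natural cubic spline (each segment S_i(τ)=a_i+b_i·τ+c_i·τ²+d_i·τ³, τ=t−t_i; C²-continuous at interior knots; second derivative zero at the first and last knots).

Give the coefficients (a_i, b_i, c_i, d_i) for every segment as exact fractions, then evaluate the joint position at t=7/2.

Δ: Δ0=-1, Δ1=-1/2, Δ2=3/2, Δ3=3, Δ4=-7/3
row 1: diag=6, rhs=3; c'=1/3, d'=1/2
row 2: denom=8−2·1/3=22/3; d'=(12−2·1/2)/(22/3)=3/2
row 3: denom=6−2·3/11=60/11; d'=(9−2·3/2)/(60/11)=11/10
row 4: denom=8−1·11/60=469/60; d'=(-32−1·11/10)/(469/60)=-1986/469
back: M4=-1986/469
back: M3=11/10−11/60·-1986/469=880/469
back: M2=3/2−3/11·880/469=927/938
back: M1=1/2−1/3·927/938=80/469
M: M0=0, M1=80/469, M2=927/938, M3=880/469, M4=-1986/469, M5=0
seg 0: a=-1, c=M0/2=0, d=(M1−M0)/(6·1)=40/1407, b=Δ0−h0·(2M0+M1)/6=-1447/1407
seg 1: a=-2, c=M1/2=40/469, d=(M2−M1)/(6·2)=767/11256, b=Δ1−h1·(2M1+M2)/6=-1327/1407
seg 2: a=-3, c=M2/2=927/1876, d=(M3−M2)/(6·2)=119/1608, b=Δ2−h2·(2M2+M3)/6=607/2814
seg 3: a=0, c=M3/2=440/469, d=(M4−M3)/(6·1)=-1433/1407, b=Δ3−h3·(2M3+M4)/6=4334/1407
seg 4: a=3, c=M4/2=-993/469, d=(M5−M4)/(6·3)=331/1407, b=Δ4−h4·(2M4+M5)/6=2675/1407
t_q=7/2 → seg 2, τ=1/2; S=-3+607/2814·τ+927/1876·τ²+119/1608·τ³=-82825/30016

  seg 0: a=-1 b=-1447/1407 c=0 d=40/1407
  seg 1: a=-2 b=-1327/1407 c=40/469 d=767/11256
  seg 2: a=-3 b=607/2814 c=927/1876 d=119/1608
  seg 3: a=0 b=4334/1407 c=440/469 d=-1433/1407
  seg 4: a=3 b=2675/1407 c=-993/469 d=331/1407
S(7/2) = -82825/30016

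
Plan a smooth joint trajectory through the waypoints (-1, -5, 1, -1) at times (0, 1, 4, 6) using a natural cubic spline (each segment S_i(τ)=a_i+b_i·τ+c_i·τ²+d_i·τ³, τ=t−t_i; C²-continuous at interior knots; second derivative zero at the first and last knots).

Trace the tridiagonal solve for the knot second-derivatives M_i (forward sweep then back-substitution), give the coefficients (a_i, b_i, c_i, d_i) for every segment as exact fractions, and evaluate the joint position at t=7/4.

Δ: Δ0=-4, Δ1=2, Δ2=-1
row 1: diag=8, rhs=36; c'=3/8, d'=9/2
row 2: denom=10−3·3/8=71/8; d'=(-18−3·9/2)/(71/8)=-252/71
back: M2=-252/71
back: M1=9/2−3/8·-252/71=414/71
M: M0=0, M1=414/71, M2=-252/71, M3=0
seg 0: a=-1, c=M0/2=0, d=(M1−M0)/(6·1)=69/71, b=Δ0−h0·(2M0+M1)/6=-353/71
seg 1: a=-5, c=M1/2=207/71, d=(M2−M1)/(6·3)=-37/71, b=Δ1−h1·(2M1+M2)/6=-146/71
seg 2: a=1, c=M2/2=-126/71, d=(M3−M2)/(6·2)=21/71, b=Δ2−h2·(2M2+M3)/6=97/71
t_q=7/4 → seg 1, τ=3/4; S=-5+-146/71·τ+207/71·τ²+-37/71·τ³=-23275/4544

  seg 0: a=-1 b=-353/71 c=0 d=69/71
  seg 1: a=-5 b=-146/71 c=207/71 d=-37/71
  seg 2: a=1 b=97/71 c=-126/71 d=21/71
S(7/4) = -23275/4544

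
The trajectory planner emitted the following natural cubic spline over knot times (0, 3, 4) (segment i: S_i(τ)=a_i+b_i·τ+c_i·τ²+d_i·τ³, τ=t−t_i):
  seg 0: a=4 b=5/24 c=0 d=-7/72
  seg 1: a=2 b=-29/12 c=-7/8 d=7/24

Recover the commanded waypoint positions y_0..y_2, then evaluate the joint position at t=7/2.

y_0 = S_0(0) = a_0 = 4
y_1 = S_1(0) = a_1 = 2
y_2 = S_1(1) = -1
t_q=7/2 is in segment 1 (τ=1/2); S_1(τ)=39/64

y_0=4 y_1=2 y_2=-1
S(7/2) = 39/64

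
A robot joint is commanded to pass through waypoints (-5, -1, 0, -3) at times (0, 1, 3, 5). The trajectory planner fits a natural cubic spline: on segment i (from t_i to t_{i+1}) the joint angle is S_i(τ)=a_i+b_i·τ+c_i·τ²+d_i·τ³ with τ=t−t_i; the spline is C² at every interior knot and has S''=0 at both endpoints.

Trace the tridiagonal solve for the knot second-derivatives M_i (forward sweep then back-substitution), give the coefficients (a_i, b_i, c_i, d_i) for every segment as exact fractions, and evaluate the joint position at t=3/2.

Δ: Δ0=4, Δ1=1/2, Δ2=-3/2
row 1: diag=6, rhs=-21; c'=1/3, d'=-7/2
row 2: denom=8−2·1/3=22/3; d'=(-12−2·-7/2)/(22/3)=-15/22
back: M2=-15/22
back: M1=-7/2−1/3·-15/22=-36/11
M: M0=0, M1=-36/11, M2=-15/22, M3=0
seg 0: a=-5, c=M0/2=0, d=(M1−M0)/(6·1)=-6/11, b=Δ0−h0·(2M0+M1)/6=50/11
seg 1: a=-1, c=M1/2=-18/11, d=(M2−M1)/(6·2)=19/88, b=Δ1−h1·(2M1+M2)/6=32/11
seg 2: a=0, c=M2/2=-15/44, d=(M3−M2)/(6·2)=5/88, b=Δ2−h2·(2M2+M3)/6=-23/22
t_q=3/2 → seg 1, τ=1/2; S=-1+32/11·τ+-18/11·τ²+19/88·τ³=51/704

  seg 0: a=-5 b=50/11 c=0 d=-6/11
  seg 1: a=-1 b=32/11 c=-18/11 d=19/88
  seg 2: a=0 b=-23/22 c=-15/44 d=5/88
S(3/2) = 51/704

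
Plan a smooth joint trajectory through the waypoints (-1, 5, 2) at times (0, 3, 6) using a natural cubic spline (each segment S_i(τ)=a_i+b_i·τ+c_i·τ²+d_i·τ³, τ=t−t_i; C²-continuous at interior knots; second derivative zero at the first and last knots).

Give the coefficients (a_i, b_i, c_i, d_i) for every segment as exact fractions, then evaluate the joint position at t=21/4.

Δ: Δ0=2, Δ1=-1
row 1: diag=12, rhs=-18; c'=1/4, d'=-3/2
back: M1=-3/2
M: M0=0, M1=-3/2, M2=0
seg 0: a=-1, c=M0/2=0, d=(M1−M0)/(6·3)=-1/12, b=Δ0−h0·(2M0+M1)/6=11/4
seg 1: a=5, c=M1/2=-3/4, d=(M2−M1)/(6·3)=1/12, b=Δ1−h1·(2M1+M2)/6=1/2
t_q=21/4 → seg 1, τ=9/4; S=5+1/2·τ+-3/4·τ²+1/12·τ³=839/256

  seg 0: a=-1 b=11/4 c=0 d=-1/12
  seg 1: a=5 b=1/2 c=-3/4 d=1/12
S(21/4) = 839/256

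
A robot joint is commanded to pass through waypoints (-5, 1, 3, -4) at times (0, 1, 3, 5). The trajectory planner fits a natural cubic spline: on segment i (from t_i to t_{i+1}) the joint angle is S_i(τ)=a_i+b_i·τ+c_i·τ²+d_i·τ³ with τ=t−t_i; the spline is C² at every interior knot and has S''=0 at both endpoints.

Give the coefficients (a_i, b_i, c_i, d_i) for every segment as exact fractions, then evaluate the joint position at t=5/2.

Δ: Δ0=6, Δ1=1, Δ2=-7/2
row 1: diag=6, rhs=-30; c'=1/3, d'=-5
row 2: denom=8−2·1/3=22/3; d'=(-27−2·-5)/(22/3)=-51/22
back: M2=-51/22
back: M1=-5−1/3·-51/22=-93/22
M: M0=0, M1=-93/22, M2=-51/22, M3=0
seg 0: a=-5, c=M0/2=0, d=(M1−M0)/(6·1)=-31/44, b=Δ0−h0·(2M0+M1)/6=295/44
seg 1: a=1, c=M1/2=-93/44, d=(M2−M1)/(6·2)=7/44, b=Δ1−h1·(2M1+M2)/6=101/22
seg 2: a=3, c=M2/2=-51/44, d=(M3−M2)/(6·2)=17/88, b=Δ2−h2·(2M2+M3)/6=-43/22
t_q=5/2 → seg 1, τ=3/2; S=1+101/22·τ+-93/44·τ²+7/44·τ³=1291/352

  seg 0: a=-5 b=295/44 c=0 d=-31/44
  seg 1: a=1 b=101/22 c=-93/44 d=7/44
  seg 2: a=3 b=-43/22 c=-51/44 d=17/88
S(5/2) = 1291/352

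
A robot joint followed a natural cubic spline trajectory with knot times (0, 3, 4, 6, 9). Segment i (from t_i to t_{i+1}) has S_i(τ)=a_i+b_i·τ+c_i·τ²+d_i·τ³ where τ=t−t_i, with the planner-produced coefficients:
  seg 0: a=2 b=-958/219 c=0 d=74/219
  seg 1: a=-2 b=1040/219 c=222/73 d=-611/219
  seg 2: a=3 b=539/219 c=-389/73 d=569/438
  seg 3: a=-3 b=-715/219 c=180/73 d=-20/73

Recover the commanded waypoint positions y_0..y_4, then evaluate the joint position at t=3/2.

y_0 = S_0(0) = a_0 = 2
y_1 = S_1(0) = a_1 = -2
y_2 = S_2(0) = a_2 = 3
y_3 = S_3(0) = a_3 = -3
y_4 = S_3(3) = 2
t_q=3/2 is in segment 0 (τ=3/2); S_0(τ)=-999/292

y_0=2 y_1=-2 y_2=3 y_3=-3 y_4=2
S(3/2) = -999/292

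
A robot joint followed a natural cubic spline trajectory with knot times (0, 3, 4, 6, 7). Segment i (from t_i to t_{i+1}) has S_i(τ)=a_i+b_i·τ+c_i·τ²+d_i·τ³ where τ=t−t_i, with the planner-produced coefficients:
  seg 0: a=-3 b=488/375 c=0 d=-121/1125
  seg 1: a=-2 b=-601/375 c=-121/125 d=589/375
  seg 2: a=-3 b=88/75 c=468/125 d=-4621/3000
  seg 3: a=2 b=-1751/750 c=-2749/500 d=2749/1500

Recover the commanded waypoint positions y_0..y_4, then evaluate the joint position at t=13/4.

y_0 = S_0(0) = a_0 = -3
y_1 = S_1(0) = a_1 = -2
y_2 = S_2(0) = a_2 = -3
y_3 = S_3(0) = a_3 = 2
y_4 = S_3(1) = -4
t_q=13/4 is in segment 1 (τ=1/4); S_1(τ)=-19493/8000

y_0=-3 y_1=-2 y_2=-3 y_3=2 y_4=-4
S(13/4) = -19493/8000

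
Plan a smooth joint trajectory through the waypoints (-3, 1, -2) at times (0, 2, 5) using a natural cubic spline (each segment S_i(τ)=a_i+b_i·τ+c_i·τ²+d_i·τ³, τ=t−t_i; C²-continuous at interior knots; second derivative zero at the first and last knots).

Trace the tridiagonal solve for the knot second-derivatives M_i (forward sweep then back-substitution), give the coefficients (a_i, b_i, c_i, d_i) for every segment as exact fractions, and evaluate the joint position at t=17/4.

  seg 0: a=-3 b=13/5 c=0 d=-3/20
  seg 1: a=1 b=4/5 c=-9/10 d=1/10
S(17/4) = -79/128

Δ: Δ0=2, Δ1=-1
row 1: diag=10, rhs=-18; c'=3/10, d'=-9/5
back: M1=-9/5
M: M0=0, M1=-9/5, M2=0
seg 0: a=-3, c=M0/2=0, d=(M1−M0)/(6·2)=-3/20, b=Δ0−h0·(2M0+M1)/6=13/5
seg 1: a=1, c=M1/2=-9/10, d=(M2−M1)/(6·3)=1/10, b=Δ1−h1·(2M1+M2)/6=4/5
t_q=17/4 → seg 1, τ=9/4; S=1+4/5·τ+-9/10·τ²+1/10·τ³=-79/128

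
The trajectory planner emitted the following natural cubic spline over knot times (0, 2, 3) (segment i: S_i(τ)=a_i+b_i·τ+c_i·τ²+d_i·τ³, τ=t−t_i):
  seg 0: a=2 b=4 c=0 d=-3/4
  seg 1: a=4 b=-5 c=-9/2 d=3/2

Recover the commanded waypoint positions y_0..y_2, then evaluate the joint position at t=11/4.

y_0 = S_0(0) = a_0 = 2
y_1 = S_1(0) = a_1 = 4
y_2 = S_1(1) = -4
t_q=11/4 is in segment 1 (τ=3/4); S_1(τ)=-211/128

y_0=2 y_1=4 y_2=-4
S(11/4) = -211/128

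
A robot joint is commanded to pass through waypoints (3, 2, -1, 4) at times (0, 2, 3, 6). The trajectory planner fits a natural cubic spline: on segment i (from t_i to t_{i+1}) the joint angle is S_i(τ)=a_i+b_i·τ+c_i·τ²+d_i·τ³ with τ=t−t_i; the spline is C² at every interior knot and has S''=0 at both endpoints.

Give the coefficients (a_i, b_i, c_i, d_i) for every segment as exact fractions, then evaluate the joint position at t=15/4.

  seg 0: a=3 b=155/282 c=0 d=-37/141
  seg 1: a=2 b=-733/282 c=-74/47 d=331/282
  seg 2: a=-1 b=-314/141 c=183/94 d=-61/282
S(15/4) = -10025/6016

Δ: Δ0=-1/2, Δ1=-3, Δ2=5/3
row 1: diag=6, rhs=-15; c'=1/6, d'=-5/2
row 2: denom=8−1·1/6=47/6; d'=(28−1·-5/2)/(47/6)=183/47
back: M2=183/47
back: M1=-5/2−1/6·183/47=-148/47
M: M0=0, M1=-148/47, M2=183/47, M3=0
seg 0: a=3, c=M0/2=0, d=(M1−M0)/(6·2)=-37/141, b=Δ0−h0·(2M0+M1)/6=155/282
seg 1: a=2, c=M1/2=-74/47, d=(M2−M1)/(6·1)=331/282, b=Δ1−h1·(2M1+M2)/6=-733/282
seg 2: a=-1, c=M2/2=183/94, d=(M3−M2)/(6·3)=-61/282, b=Δ2−h2·(2M2+M3)/6=-314/141
t_q=15/4 → seg 2, τ=3/4; S=-1+-314/141·τ+183/94·τ²+-61/282·τ³=-10025/6016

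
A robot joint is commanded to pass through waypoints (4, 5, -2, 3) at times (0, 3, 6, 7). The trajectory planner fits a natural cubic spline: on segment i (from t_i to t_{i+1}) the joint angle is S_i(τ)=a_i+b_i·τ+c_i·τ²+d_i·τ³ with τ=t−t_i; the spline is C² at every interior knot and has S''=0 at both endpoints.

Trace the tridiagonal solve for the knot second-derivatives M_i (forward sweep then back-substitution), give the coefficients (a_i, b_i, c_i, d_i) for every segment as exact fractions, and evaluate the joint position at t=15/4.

  seg 0: a=4 b=53/29 c=0 d=-130/783
  seg 1: a=5 b=-77/29 c=-130/87 d=418/783
  seg 2: a=-2 b=81/29 c=96/29 d=-32/29
S(15/4) = 2221/928

Δ: Δ0=1/3, Δ1=-7/3, Δ2=5
row 1: diag=12, rhs=-16; c'=1/4, d'=-4/3
row 2: denom=8−3·1/4=29/4; d'=(44−3·-4/3)/(29/4)=192/29
back: M2=192/29
back: M1=-4/3−1/4·192/29=-260/87
M: M0=0, M1=-260/87, M2=192/29, M3=0
seg 0: a=4, c=M0/2=0, d=(M1−M0)/(6·3)=-130/783, b=Δ0−h0·(2M0+M1)/6=53/29
seg 1: a=5, c=M1/2=-130/87, d=(M2−M1)/(6·3)=418/783, b=Δ1−h1·(2M1+M2)/6=-77/29
seg 2: a=-2, c=M2/2=96/29, d=(M3−M2)/(6·1)=-32/29, b=Δ2−h2·(2M2+M3)/6=81/29
t_q=15/4 → seg 1, τ=3/4; S=5+-77/29·τ+-130/87·τ²+418/783·τ³=2221/928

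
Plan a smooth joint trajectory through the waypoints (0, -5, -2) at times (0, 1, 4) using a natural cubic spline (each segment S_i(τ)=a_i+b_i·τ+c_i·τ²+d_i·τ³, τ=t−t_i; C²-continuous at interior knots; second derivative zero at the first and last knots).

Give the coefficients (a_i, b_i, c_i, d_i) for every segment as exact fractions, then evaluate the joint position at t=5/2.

  seg 0: a=0 b=-23/4 c=0 d=3/4
  seg 1: a=-5 b=-7/2 c=9/4 d=-1/4
S(5/2) = -193/32

Δ: Δ0=-5, Δ1=1
row 1: diag=8, rhs=36; c'=3/8, d'=9/2
back: M1=9/2
M: M0=0, M1=9/2, M2=0
seg 0: a=0, c=M0/2=0, d=(M1−M0)/(6·1)=3/4, b=Δ0−h0·(2M0+M1)/6=-23/4
seg 1: a=-5, c=M1/2=9/4, d=(M2−M1)/(6·3)=-1/4, b=Δ1−h1·(2M1+M2)/6=-7/2
t_q=5/2 → seg 1, τ=3/2; S=-5+-7/2·τ+9/4·τ²+-1/4·τ³=-193/32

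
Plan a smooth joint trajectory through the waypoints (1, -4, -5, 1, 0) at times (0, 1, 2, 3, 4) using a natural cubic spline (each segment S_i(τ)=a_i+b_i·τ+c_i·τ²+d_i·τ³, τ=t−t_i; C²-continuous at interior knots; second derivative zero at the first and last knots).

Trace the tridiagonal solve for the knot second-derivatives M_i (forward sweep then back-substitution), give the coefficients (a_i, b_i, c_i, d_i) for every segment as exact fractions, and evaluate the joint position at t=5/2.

Δ: Δ0=-5, Δ1=-1, Δ2=6, Δ3=-1
row 1: diag=4, rhs=24; c'=1/4, d'=6
row 2: denom=4−1·1/4=15/4; d'=(42−1·6)/(15/4)=48/5
row 3: denom=4−1·4/15=56/15; d'=(-42−1·48/5)/(56/15)=-387/28
back: M3=-387/28
back: M2=48/5−4/15·-387/28=93/7
back: M1=6−1/4·93/7=75/28
M: M0=0, M1=75/28, M2=93/7, M3=-387/28, M4=0
seg 0: a=1, c=M0/2=0, d=(M1−M0)/(6·1)=25/56, b=Δ0−h0·(2M0+M1)/6=-305/56
seg 1: a=-4, c=M1/2=75/56, d=(M2−M1)/(6·1)=99/56, b=Δ1−h1·(2M1+M2)/6=-115/28
seg 2: a=-5, c=M2/2=93/14, d=(M3−M2)/(6·1)=-253/56, b=Δ2−h2·(2M2+M3)/6=31/8
seg 3: a=1, c=M3/2=-387/56, d=(M4−M3)/(6·1)=129/56, b=Δ3−h3·(2M3+M4)/6=101/28
t_q=5/2 → seg 2, τ=1/2; S=-5+31/8·τ+93/14·τ²+-253/56·τ³=-881/448

  seg 0: a=1 b=-305/56 c=0 d=25/56
  seg 1: a=-4 b=-115/28 c=75/56 d=99/56
  seg 2: a=-5 b=31/8 c=93/14 d=-253/56
  seg 3: a=1 b=101/28 c=-387/56 d=129/56
S(5/2) = -881/448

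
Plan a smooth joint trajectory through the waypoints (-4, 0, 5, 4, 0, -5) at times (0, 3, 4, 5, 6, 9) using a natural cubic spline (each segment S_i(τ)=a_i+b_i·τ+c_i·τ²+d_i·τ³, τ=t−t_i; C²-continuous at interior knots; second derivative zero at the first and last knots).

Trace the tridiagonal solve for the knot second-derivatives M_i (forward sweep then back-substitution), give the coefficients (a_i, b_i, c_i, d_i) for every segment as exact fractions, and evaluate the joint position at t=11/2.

  seg 0: a=-4 b=-43/69 c=0 d=5/23
  seg 1: a=0 b=362/69 c=45/23 d=-152/69
  seg 2: a=5 b=176/69 c=-107/23 d=76/69
  seg 3: a=4 b=-238/69 c=-31/23 d=55/69
  seg 4: a=0 b=-259/69 c=24/23 d=-8/69
S(11/2) = 375/184

Δ: Δ0=4/3, Δ1=5, Δ2=-1, Δ3=-4, Δ4=-5/3
row 1: diag=8, rhs=22; c'=1/8, d'=11/4
row 2: denom=4−1·1/8=31/8; d'=(-36−1·11/4)/(31/8)=-10
row 3: denom=4−1·8/31=116/31; d'=(-18−1·-10)/(116/31)=-62/29
row 4: denom=8−1·31/116=897/116; d'=(14−1·-62/29)/(897/116)=48/23
back: M4=48/23
back: M3=-62/29−31/116·48/23=-62/23
back: M2=-10−8/31·-62/23=-214/23
back: M1=11/4−1/8·-214/23=90/23
M: M0=0, M1=90/23, M2=-214/23, M3=-62/23, M4=48/23, M5=0
seg 0: a=-4, c=M0/2=0, d=(M1−M0)/(6·3)=5/23, b=Δ0−h0·(2M0+M1)/6=-43/69
seg 1: a=0, c=M1/2=45/23, d=(M2−M1)/(6·1)=-152/69, b=Δ1−h1·(2M1+M2)/6=362/69
seg 2: a=5, c=M2/2=-107/23, d=(M3−M2)/(6·1)=76/69, b=Δ2−h2·(2M2+M3)/6=176/69
seg 3: a=4, c=M3/2=-31/23, d=(M4−M3)/(6·1)=55/69, b=Δ3−h3·(2M3+M4)/6=-238/69
seg 4: a=0, c=M4/2=24/23, d=(M5−M4)/(6·3)=-8/69, b=Δ4−h4·(2M4+M5)/6=-259/69
t_q=11/2 → seg 3, τ=1/2; S=4+-238/69·τ+-31/23·τ²+55/69·τ³=375/184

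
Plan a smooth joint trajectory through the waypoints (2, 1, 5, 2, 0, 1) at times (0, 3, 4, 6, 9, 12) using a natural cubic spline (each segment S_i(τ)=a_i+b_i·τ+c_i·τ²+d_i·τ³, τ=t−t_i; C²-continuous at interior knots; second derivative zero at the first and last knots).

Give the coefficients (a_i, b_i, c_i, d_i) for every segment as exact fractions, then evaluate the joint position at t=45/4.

  seg 0: a=2 b=-7679/3222 c=0 d=6605/28998
  seg 1: a=1 b=6068/1611 c=6605/3222 d=-1951/1074
  seg 2: a=5 b=7787/3222 c=-5477/1611 d=129/179
  seg 3: a=2 b=-8165/3222 c=1489/1611 d=-2917/28998
  seg 4: a=0 b=476/1611 c=61/3222 d=-61/28998
S(45/4) = 16879/22912

Δ: Δ0=-1/3, Δ1=4, Δ2=-3/2, Δ3=-2/3, Δ4=1/3
row 1: diag=8, rhs=26; c'=1/8, d'=13/4
row 2: denom=6−1·1/8=47/8; d'=(-33−1·13/4)/(47/8)=-290/47
row 3: denom=10−2·16/47=438/47; d'=(5−2·-290/47)/(438/47)=815/438
row 4: denom=12−3·47/146=1611/146; d'=(6−3·815/438)/(1611/146)=61/1611
back: M4=61/1611
back: M3=815/438−47/146·61/1611=2978/1611
back: M2=-290/47−16/47·2978/1611=-10954/1611
back: M1=13/4−1/8·-10954/1611=6605/1611
M: M0=0, M1=6605/1611, M2=-10954/1611, M3=2978/1611, M4=61/1611, M5=0
seg 0: a=2, c=M0/2=0, d=(M1−M0)/(6·3)=6605/28998, b=Δ0−h0·(2M0+M1)/6=-7679/3222
seg 1: a=1, c=M1/2=6605/3222, d=(M2−M1)/(6·1)=-1951/1074, b=Δ1−h1·(2M1+M2)/6=6068/1611
seg 2: a=5, c=M2/2=-5477/1611, d=(M3−M2)/(6·2)=129/179, b=Δ2−h2·(2M2+M3)/6=7787/3222
seg 3: a=2, c=M3/2=1489/1611, d=(M4−M3)/(6·3)=-2917/28998, b=Δ3−h3·(2M3+M4)/6=-8165/3222
seg 4: a=0, c=M4/2=61/3222, d=(M5−M4)/(6·3)=-61/28998, b=Δ4−h4·(2M4+M5)/6=476/1611
t_q=45/4 → seg 4, τ=9/4; S=0+476/1611·τ+61/3222·τ²+-61/28998·τ³=16879/22912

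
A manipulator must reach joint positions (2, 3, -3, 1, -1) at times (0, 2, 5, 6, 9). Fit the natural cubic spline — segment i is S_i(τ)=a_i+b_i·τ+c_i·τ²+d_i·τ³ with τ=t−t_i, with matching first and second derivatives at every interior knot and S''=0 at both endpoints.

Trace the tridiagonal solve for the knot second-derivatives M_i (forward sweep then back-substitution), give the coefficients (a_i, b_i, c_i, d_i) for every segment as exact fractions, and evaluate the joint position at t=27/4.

  seg 0: a=2 b=455/279 c=0 d=-631/2232
  seg 1: a=3 b=-983/558 c=-631/372 d=5413/10044
  seg 2: a=-3 b=2915/1116 c=880/279 d=-219/124
  seg 3: a=1 b=2021/558 c=-2393/1116 d=2393/10044
S(27/4) = 20719/7936

Δ: Δ0=1/2, Δ1=-2, Δ2=4, Δ3=-2/3
row 1: diag=10, rhs=-15; c'=3/10, d'=-3/2
row 2: denom=8−3·3/10=71/10; d'=(36−3·-3/2)/(71/10)=405/71
row 3: denom=8−1·10/71=558/71; d'=(-28−1·405/71)/(558/71)=-2393/558
back: M3=-2393/558
back: M2=405/71−10/71·-2393/558=1760/279
back: M1=-3/2−3/10·1760/279=-631/186
M: M0=0, M1=-631/186, M2=1760/279, M3=-2393/558, M4=0
seg 0: a=2, c=M0/2=0, d=(M1−M0)/(6·2)=-631/2232, b=Δ0−h0·(2M0+M1)/6=455/279
seg 1: a=3, c=M1/2=-631/372, d=(M2−M1)/(6·3)=5413/10044, b=Δ1−h1·(2M1+M2)/6=-983/558
seg 2: a=-3, c=M2/2=880/279, d=(M3−M2)/(6·1)=-219/124, b=Δ2−h2·(2M2+M3)/6=2915/1116
seg 3: a=1, c=M3/2=-2393/1116, d=(M4−M3)/(6·3)=2393/10044, b=Δ3−h3·(2M3+M4)/6=2021/558
t_q=27/4 → seg 3, τ=3/4; S=1+2021/558·τ+-2393/1116·τ²+2393/10044·τ³=20719/7936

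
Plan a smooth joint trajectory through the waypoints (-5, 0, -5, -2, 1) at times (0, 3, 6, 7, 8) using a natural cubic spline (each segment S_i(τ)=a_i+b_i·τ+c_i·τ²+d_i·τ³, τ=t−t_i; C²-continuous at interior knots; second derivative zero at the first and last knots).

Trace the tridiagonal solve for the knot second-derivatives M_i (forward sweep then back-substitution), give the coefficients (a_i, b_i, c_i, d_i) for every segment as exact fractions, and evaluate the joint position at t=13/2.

Δ: Δ0=5/3, Δ1=-5/3, Δ2=3, Δ3=3
row 1: diag=12, rhs=-20; c'=1/4, d'=-5/3
row 2: denom=8−3·1/4=29/4; d'=(28−3·-5/3)/(29/4)=132/29
row 3: denom=4−1·4/29=112/29; d'=(0−1·132/29)/(112/29)=-33/28
back: M3=-33/28
back: M2=132/29−4/29·-33/28=33/7
back: M1=-5/3−1/4·33/7=-239/84
M: M0=0, M1=-239/84, M2=33/7, M3=-33/28, M4=0
seg 0: a=-5, c=M0/2=0, d=(M1−M0)/(6·3)=-239/1512, b=Δ0−h0·(2M0+M1)/6=173/56
seg 1: a=0, c=M1/2=-239/168, d=(M2−M1)/(6·3)=635/1512, b=Δ1−h1·(2M1+M2)/6=-33/28
seg 2: a=-5, c=M2/2=33/14, d=(M3−M2)/(6·1)=-55/56, b=Δ2−h2·(2M2+M3)/6=13/8
seg 3: a=-2, c=M3/2=-33/56, d=(M4−M3)/(6·1)=11/56, b=Δ3−h3·(2M3+M4)/6=95/28
t_q=13/2 → seg 2, τ=1/2; S=-5+13/8·τ+33/14·τ²+-55/56·τ³=-1667/448

  seg 0: a=-5 b=173/56 c=0 d=-239/1512
  seg 1: a=0 b=-33/28 c=-239/168 d=635/1512
  seg 2: a=-5 b=13/8 c=33/14 d=-55/56
  seg 3: a=-2 b=95/28 c=-33/56 d=11/56
S(13/2) = -1667/448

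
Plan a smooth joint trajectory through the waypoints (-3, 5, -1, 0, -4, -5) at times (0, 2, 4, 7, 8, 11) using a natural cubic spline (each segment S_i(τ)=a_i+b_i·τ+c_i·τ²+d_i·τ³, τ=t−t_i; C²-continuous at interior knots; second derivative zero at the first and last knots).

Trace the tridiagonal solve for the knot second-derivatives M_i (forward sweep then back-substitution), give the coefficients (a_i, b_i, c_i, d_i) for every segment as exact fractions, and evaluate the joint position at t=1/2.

  seg 0: a=-3 b=6490/1053 c=0 d=-1139/2106
  seg 1: a=5 b=-344/1053 c=-1139/351 d=4019/4212
  seg 2: a=-1 b=-1955/1053 c=1741/702 d=-11057/18954
  seg 3: a=0 b=-5743/2106 c=-2917/1053 d=1051/702
  seg 4: a=-4 b=-3976/1053 c=3625/2106 d=-3625/18954
S(1/2) = 79/5616

Δ: Δ0=4, Δ1=-3, Δ2=1/3, Δ3=-4, Δ4=-1/3
row 1: diag=8, rhs=-42; c'=1/4, d'=-21/4
row 2: denom=10−2·1/4=19/2; d'=(20−2·-21/4)/(19/2)=61/19
row 3: denom=8−3·6/19=134/19; d'=(-26−3·61/19)/(134/19)=-677/134
row 4: denom=8−1·19/134=1053/134; d'=(22−1·-677/134)/(1053/134)=3625/1053
back: M4=3625/1053
back: M3=-677/134−19/134·3625/1053=-5834/1053
back: M2=61/19−6/19·-5834/1053=1741/351
back: M1=-21/4−1/4·1741/351=-2278/351
M: M0=0, M1=-2278/351, M2=1741/351, M3=-5834/1053, M4=3625/1053, M5=0
seg 0: a=-3, c=M0/2=0, d=(M1−M0)/(6·2)=-1139/2106, b=Δ0−h0·(2M0+M1)/6=6490/1053
seg 1: a=5, c=M1/2=-1139/351, d=(M2−M1)/(6·2)=4019/4212, b=Δ1−h1·(2M1+M2)/6=-344/1053
seg 2: a=-1, c=M2/2=1741/702, d=(M3−M2)/(6·3)=-11057/18954, b=Δ2−h2·(2M2+M3)/6=-1955/1053
seg 3: a=0, c=M3/2=-2917/1053, d=(M4−M3)/(6·1)=1051/702, b=Δ3−h3·(2M3+M4)/6=-5743/2106
seg 4: a=-4, c=M4/2=3625/2106, d=(M5−M4)/(6·3)=-3625/18954, b=Δ4−h4·(2M4+M5)/6=-3976/1053
t_q=1/2 → seg 0, τ=1/2; S=-3+6490/1053·τ+0·τ²+-1139/2106·τ³=79/5616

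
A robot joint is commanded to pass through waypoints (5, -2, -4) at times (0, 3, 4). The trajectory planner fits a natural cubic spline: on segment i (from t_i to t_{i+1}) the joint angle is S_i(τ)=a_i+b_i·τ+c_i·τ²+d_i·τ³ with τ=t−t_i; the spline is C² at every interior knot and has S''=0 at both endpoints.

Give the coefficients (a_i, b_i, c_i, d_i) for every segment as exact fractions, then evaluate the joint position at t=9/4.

  seg 0: a=5 b=-59/24 c=0 d=1/72
  seg 1: a=-2 b=-25/12 c=1/8 d=-1/24
S(9/4) = -191/512

Δ: Δ0=-7/3, Δ1=-2
row 1: diag=8, rhs=2; c'=1/8, d'=1/4
back: M1=1/4
M: M0=0, M1=1/4, M2=0
seg 0: a=5, c=M0/2=0, d=(M1−M0)/(6·3)=1/72, b=Δ0−h0·(2M0+M1)/6=-59/24
seg 1: a=-2, c=M1/2=1/8, d=(M2−M1)/(6·1)=-1/24, b=Δ1−h1·(2M1+M2)/6=-25/12
t_q=9/4 → seg 0, τ=9/4; S=5+-59/24·τ+0·τ²+1/72·τ³=-191/512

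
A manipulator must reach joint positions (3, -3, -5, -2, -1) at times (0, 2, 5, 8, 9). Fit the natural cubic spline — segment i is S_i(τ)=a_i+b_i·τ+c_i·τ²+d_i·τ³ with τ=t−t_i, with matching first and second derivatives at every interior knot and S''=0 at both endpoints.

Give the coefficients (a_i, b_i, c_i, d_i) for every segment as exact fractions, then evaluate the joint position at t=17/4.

Δ: Δ0=-3, Δ1=-2/3, Δ2=1, Δ3=1
row 1: diag=10, rhs=14; c'=3/10, d'=7/5
row 2: denom=12−3·3/10=111/10; d'=(10−3·7/5)/(111/10)=58/111
row 3: denom=8−3·10/37=266/37; d'=(0−3·58/111)/(266/37)=-29/133
back: M3=-29/133
back: M2=58/111−10/37·-29/133=232/399
back: M1=7/5−3/10·232/399=163/133
M: M0=0, M1=163/133, M2=232/399, M3=-29/133, M4=0
seg 0: a=3, c=M0/2=0, d=(M1−M0)/(6·2)=163/1596, b=Δ0−h0·(2M0+M1)/6=-1360/399
seg 1: a=-3, c=M1/2=163/266, d=(M2−M1)/(6·3)=-257/7182, b=Δ1−h1·(2M1+M2)/6=-871/399
seg 2: a=-5, c=M2/2=116/399, d=(M3−M2)/(6·3)=-319/7182, b=Δ2−h2·(2M2+M3)/6=421/798
seg 3: a=-2, c=M3/2=-29/266, d=(M4−M3)/(6·1)=29/798, b=Δ3−h3·(2M3+M4)/6=428/399
t_q=17/4 → seg 1, τ=9/4; S=-3+-871/399·τ+163/266·τ²+-257/7182·τ³=-88815/17024

  seg 0: a=3 b=-1360/399 c=0 d=163/1596
  seg 1: a=-3 b=-871/399 c=163/266 d=-257/7182
  seg 2: a=-5 b=421/798 c=116/399 d=-319/7182
  seg 3: a=-2 b=428/399 c=-29/266 d=29/798
S(17/4) = -88815/17024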